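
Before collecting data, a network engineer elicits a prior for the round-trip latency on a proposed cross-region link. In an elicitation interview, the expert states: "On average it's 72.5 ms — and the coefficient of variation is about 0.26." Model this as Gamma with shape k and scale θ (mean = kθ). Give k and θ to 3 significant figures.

For Gamma(k, scale θ): mean = kθ, variance = kθ², so CV = 1/√k.
CV = 0.26, hence k = 1/CV² = 14.8.
Then θ = mean/k = 72.5/14.8 = 4.9.

k ≈ 14.8, θ ≈ 4.9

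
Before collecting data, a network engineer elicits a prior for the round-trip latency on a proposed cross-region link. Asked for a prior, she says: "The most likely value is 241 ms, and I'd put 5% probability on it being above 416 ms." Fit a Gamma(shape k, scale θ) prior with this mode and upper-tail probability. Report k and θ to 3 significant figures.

Gamma(k,θ) with k>1 has mode (k−1)θ, so θ = 241/(k−1).
Need P(X < 416) = 0.95 with θ tied to k this way. Start at k = 2, θ = 241: P(X<416) ≈ 0.515.
Too low — raise k to concentrate. Iterating converges to k ≈ 10.4.
Then θ = 241/(10.4−1) ≈ 25.7.

k ≈ 10.4, θ ≈ 25.7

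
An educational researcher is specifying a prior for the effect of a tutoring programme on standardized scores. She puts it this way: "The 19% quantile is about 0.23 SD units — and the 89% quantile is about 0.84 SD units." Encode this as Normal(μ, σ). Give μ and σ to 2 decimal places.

μ = 0.48, σ = 0.29

The p-quantile of Normal(μ,σ) is μ + z_p·σ, with z_{0.19} = -0.8779 and z_{0.89} = 1.227.
Eliminate σ: μ = (z₂·x₁ − z₁·x₂)/(z₂ − z₁) = (1.227·0.23 − (-0.8779)·0.84)/2.104 = 0.48.
Then σ = (x₂ − x₁)/(z₂ − z₁) = (0.84 − 0.23)/2.104 = 0.29.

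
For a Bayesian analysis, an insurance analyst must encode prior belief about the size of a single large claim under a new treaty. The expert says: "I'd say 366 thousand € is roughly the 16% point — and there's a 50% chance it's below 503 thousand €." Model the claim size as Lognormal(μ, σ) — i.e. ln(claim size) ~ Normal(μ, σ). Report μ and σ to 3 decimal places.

If T ~ Lognormal(μ,σ) then ln T ~ Normal(μ,σ), so the p-quantile of ln T is μ + z_p·σ.
ln(366) = 5.903 and ln(503) = 6.221; z_{0.16} = -0.9945, z_{0.5} = 0.
σ = (6.221 − 5.903)/(0 − (-0.9945)) = 0.320.
μ = 5.903 − (-0.9945)·0.320 = 6.221.

μ ≈ 6.221, σ ≈ 0.320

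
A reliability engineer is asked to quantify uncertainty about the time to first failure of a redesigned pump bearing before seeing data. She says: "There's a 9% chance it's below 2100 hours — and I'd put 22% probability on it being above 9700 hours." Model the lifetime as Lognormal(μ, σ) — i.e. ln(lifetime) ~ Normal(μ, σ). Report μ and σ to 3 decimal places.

μ ≈ 8.621, σ ≈ 0.724

If T ~ Lognormal(μ,σ) then ln T ~ Normal(μ,σ), so the p-quantile of ln T is μ + z_p·σ.
ln(2100) = 7.65 and ln(9700) = 9.18; z_{0.09} = -1.341, z_{0.78} = 0.7722.
σ = (9.18 − 7.65)/(0.7722 − (-1.341)) = 0.724.
μ = 7.65 − (-1.341)·0.724 = 8.621.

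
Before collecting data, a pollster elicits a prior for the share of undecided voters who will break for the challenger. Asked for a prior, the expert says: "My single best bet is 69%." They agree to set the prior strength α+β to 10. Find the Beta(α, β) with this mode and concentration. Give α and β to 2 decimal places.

α = 6.52, β = 3.48

For α,β > 1 the Beta mode is (α−1)/(α+β−2). With α+β = 10, the mode is (α−1)/8.
Set (α−1)/8 = 0.69 → α = 1 + 0.69·8 = 6.52.
β = 10 − α = 3.48.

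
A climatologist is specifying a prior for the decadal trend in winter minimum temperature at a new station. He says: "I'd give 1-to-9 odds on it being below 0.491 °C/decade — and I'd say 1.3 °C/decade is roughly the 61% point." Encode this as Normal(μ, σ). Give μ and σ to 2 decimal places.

μ = 1.16, σ = 0.52

For Normal(μ,σ), the p-quantile is μ + z_p·σ. Here z_{0.1} = -1.282, z_{0.61} = 0.2793.
So 0.491 = μ − 1.282σ and 1.3 = μ + 0.2793σ.
Subtracting: σ = (1.3 − 0.491)/(0.2793 − (-1.282)) = 0.52.
Then μ = 0.491 − (-1.282)·0.52 = 1.16.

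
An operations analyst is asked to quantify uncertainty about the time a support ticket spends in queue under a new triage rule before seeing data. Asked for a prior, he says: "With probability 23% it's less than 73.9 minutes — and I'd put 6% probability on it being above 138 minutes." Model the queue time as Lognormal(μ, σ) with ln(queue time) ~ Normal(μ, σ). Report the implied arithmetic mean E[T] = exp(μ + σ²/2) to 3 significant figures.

If T ~ Lognormal(μ,σ) then ln T ~ Normal(μ,σ), so the p-quantile of ln T is μ + z_p·σ.
ln(73.9) = 4.303 and ln(138) = 4.927; z_{0.23} = -0.7388, z_{0.94} = 1.555.
σ = (4.927 − 4.303)/(1.555 − (-0.7388)) = 0.272.
μ = 4.303 − (-0.7388)·0.272 = 4.504.
E[T] = exp(μ + σ²/2) = exp(4.504 + 0.0371) = 93.8 minutes.

E[T] ≈ 93.8 minutes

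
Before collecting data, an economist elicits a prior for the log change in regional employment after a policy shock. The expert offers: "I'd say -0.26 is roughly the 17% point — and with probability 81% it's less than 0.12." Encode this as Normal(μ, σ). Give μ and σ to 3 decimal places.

The p-quantile of Normal(μ,σ) is μ + z_p·σ, with z_{0.17} = -0.9542 and z_{0.81} = 0.8779.
Eliminate σ: μ = (z₂·x₁ − z₁·x₂)/(z₂ − z₁) = (0.8779·-0.26 − (-0.9542)·0.12)/1.832 = -0.062.
Then σ = (x₂ − x₁)/(z₂ − z₁) = (0.12 − -0.26)/1.832 = 0.207.

μ = -0.062, σ = 0.207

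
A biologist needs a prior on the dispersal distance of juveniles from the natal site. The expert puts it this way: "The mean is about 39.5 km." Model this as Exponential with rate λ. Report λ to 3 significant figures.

λ ≈ 0.0253

Exponential mean = 1/λ, so λ = 1/39.5 = 0.0253.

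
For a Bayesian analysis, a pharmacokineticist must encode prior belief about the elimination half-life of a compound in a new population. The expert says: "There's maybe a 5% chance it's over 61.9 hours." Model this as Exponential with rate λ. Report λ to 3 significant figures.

P(T > 61.9) = e^(−λ·61.9) = 0.05, so λ = −ln(0.05)/61.9 = 0.0484.

λ ≈ 0.0484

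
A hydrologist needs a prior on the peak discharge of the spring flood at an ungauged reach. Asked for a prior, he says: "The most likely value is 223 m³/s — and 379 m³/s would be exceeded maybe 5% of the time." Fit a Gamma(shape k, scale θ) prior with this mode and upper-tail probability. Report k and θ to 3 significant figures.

Gamma(k,θ) with k>1 has mode (k−1)θ, so θ = 223/(k−1).
Need P(X < 379) = 0.95 with θ tied to k this way. Start at k = 2, θ = 223: P(X<379) ≈ 0.507.
Too low — raise k to concentrate. Iterating converges to k ≈ 10.9.
Then θ = 223/(10.9−1) ≈ 22.5.

k ≈ 10.9, θ ≈ 22.5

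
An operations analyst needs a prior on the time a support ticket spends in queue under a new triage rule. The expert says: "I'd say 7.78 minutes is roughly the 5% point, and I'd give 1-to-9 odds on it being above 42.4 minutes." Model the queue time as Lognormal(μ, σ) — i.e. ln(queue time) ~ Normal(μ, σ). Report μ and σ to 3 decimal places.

μ ≈ 3.005, σ ≈ 0.579

If T ~ Lognormal(μ,σ) then ln T ~ Normal(μ,σ), so the p-quantile of ln T is μ + z_p·σ.
ln(7.78) = 2.052 and ln(42.4) = 3.747; z_{0.05} = -1.645, z_{0.9} = 1.282.
σ = (3.747 − 2.052)/(1.282 − (-1.645)) = 0.579.
μ = 2.052 − (-1.645)·0.579 = 3.005.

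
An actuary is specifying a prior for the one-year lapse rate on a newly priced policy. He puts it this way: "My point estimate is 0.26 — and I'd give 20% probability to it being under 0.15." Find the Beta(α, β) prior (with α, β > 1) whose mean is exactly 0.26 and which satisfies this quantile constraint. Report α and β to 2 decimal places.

With mean 0.26 fixed, write α = 0.26s, β = 0.74s where s = α+β.
Need P(θ < 0.15) = 0.2 under Beta(0.26s, 0.74s). Normal approximation: (q−m)/√(m(1−m)/s) ≈ z_{0.2} = -0.842, so s ≈ 0.26·0.74·(-0.842)²/(0.15−0.26)² = 11.3.
At s = 11.3: P(θ<0.15) ≈ 0.206. Adjusting to match 0.2 gives s ≈ 11.68.
So α = 0.26·11.68 ≈ 3.04, β = 0.74·11.68 ≈ 8.64.

α ≈ 3.04, β ≈ 8.64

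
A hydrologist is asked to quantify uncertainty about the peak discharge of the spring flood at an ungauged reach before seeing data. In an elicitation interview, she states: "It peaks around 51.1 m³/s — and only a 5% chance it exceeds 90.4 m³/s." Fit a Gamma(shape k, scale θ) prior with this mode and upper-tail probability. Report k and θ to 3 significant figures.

Gamma(k,θ) with k>1 has mode (k−1)θ, so θ = 51.1/(k−1).
Need P(X < 90.4) = 0.95 with θ tied to k this way. Start at k = 2, θ = 51.1: P(X<90.4) ≈ 0.528.
Too low — raise k to concentrate. Iterating converges to k ≈ 9.57.
Then θ = 51.1/(9.57−1) ≈ 5.96.

k ≈ 9.57, θ ≈ 5.96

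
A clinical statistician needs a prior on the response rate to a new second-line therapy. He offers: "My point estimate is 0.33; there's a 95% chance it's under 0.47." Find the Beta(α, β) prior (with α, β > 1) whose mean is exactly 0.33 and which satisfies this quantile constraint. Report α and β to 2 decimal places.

With mean 0.33 fixed, write α = 0.33s, β = 0.67s where s = α+β.
Need P(θ < 0.47) = 0.95 under Beta(0.33s, 0.67s). Normal approximation: (q−m)/√(m(1−m)/s) ≈ z_{0.95} = 1.64, so s ≈ 0.33·0.67·(1.64)²/(0.47−0.33)² = 30.5.
At s = 30.5: P(θ<0.47) ≈ 0.945. Adjusting to match 0.95 gives s ≈ 32.34.
So α = 0.33·32.34 ≈ 10.67, β = 0.67·32.34 ≈ 21.67.

α ≈ 10.67, β ≈ 21.67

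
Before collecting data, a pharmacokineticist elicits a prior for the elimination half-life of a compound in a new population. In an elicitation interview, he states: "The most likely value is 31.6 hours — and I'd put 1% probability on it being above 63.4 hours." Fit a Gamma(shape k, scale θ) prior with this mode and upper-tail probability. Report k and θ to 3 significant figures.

k ≈ 11.1, θ ≈ 3.12

Gamma(k,θ) with k>1 has mode (k−1)θ, so θ = 31.6/(k−1).
Need P(X < 63.4) = 0.99 with θ tied to k this way. Start at k = 2, θ = 31.6: P(X<63.4) ≈ 0.596.
Too low — raise k to concentrate. Iterating converges to k ≈ 11.1.
Then θ = 31.6/(11.1−1) ≈ 3.12.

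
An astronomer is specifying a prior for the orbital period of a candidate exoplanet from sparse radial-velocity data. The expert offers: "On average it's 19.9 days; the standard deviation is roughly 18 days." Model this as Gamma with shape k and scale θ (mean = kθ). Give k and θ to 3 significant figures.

For Gamma(k, scale θ): mean = kθ, variance = kθ², so CV = 1/√k.
CV = SD/mean = 18/19.9 = 0.9045, hence k = 1/CV² = 1.22.
Then θ = mean/k = 19.9/1.22 = 16.3.

k ≈ 1.22, θ ≈ 16.3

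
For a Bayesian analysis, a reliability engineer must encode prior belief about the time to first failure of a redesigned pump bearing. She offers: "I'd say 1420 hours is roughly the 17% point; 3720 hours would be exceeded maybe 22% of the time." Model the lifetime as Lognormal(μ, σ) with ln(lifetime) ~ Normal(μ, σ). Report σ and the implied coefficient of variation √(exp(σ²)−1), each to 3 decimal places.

σ ≈ 0.558, CV ≈ 0.604

If T ~ Lognormal(μ,σ) then ln T ~ Normal(μ,σ), so the p-quantile of ln T is μ + z_p·σ.
ln(1420) = 7.258 and ln(3720) = 8.221; z_{0.17} = -0.9542, z_{0.78} = 0.7722.
σ = (8.221 − 7.258)/(0.7722 − (-0.9542)) = 0.558.
μ = 7.258 − (-0.9542)·0.558 = 7.791.
CV = √(exp(σ²)−1) = √(exp(0.3112)−1) = 0.604.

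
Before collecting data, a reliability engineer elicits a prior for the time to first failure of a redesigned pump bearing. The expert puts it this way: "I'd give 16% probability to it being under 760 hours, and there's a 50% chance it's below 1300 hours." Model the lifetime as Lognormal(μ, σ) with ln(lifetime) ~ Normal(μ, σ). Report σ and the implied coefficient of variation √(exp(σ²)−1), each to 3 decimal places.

σ ≈ 0.540, CV ≈ 0.582

If T ~ Lognormal(μ,σ) then ln T ~ Normal(μ,σ), so the p-quantile of ln T is μ + z_p·σ.
ln(760) = 6.633 and ln(1300) = 7.17; z_{0.16} = -0.9945, z_{0.5} = 0.
σ = (7.17 − 6.633)/(0 − (-0.9945)) = 0.540.
μ = 6.633 − (-0.9945)·0.540 = 7.170.
CV = √(exp(σ²)−1) = √(exp(0.2914)−1) = 0.582.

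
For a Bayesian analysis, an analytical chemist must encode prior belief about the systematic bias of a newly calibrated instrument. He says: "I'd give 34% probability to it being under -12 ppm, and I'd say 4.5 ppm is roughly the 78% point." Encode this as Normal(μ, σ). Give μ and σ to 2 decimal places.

For Normal(μ,σ), the p-quantile is μ + z_p·σ. Here z_{0.34} = -0.4125, z_{0.78} = 0.7722.
So -12 = μ − 0.4125σ and 4.5 = μ + 0.7722σ.
Subtracting: σ = (4.5 − -12)/(0.7722 − (-0.4125)) = 13.93.
Then μ = -12 − (-0.4125)·13.93 = -6.26.

μ = -6.26, σ = 13.93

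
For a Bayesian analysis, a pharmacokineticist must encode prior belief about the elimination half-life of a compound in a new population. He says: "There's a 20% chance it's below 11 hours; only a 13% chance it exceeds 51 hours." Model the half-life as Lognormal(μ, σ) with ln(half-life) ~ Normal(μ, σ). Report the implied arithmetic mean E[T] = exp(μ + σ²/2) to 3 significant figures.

If T ~ Lognormal(μ,σ) then ln T ~ Normal(μ,σ), so the p-quantile of ln T is μ + z_p·σ.
ln(11) = 2.398 and ln(51) = 3.932; z_{0.2} = -0.8416, z_{0.87} = 1.126.
σ = (3.932 − 2.398)/(1.126 − (-0.8416)) = 0.779.
μ = 2.398 − (-0.8416)·0.779 = 3.054.
E[T] = exp(μ + σ²/2) = exp(3.054 + 0.3038) = 28.7 hours.

E[T] ≈ 28.7 hours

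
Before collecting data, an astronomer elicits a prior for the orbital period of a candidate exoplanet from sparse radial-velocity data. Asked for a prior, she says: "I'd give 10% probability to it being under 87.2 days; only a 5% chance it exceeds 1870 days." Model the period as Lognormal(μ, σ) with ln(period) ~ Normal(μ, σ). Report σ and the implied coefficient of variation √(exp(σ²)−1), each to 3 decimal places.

σ ≈ 1.048, CV ≈ 1.413

If T ~ Lognormal(μ,σ) then ln T ~ Normal(μ,σ), so the p-quantile of ln T is μ + z_p·σ.
ln(87.2) = 4.468 and ln(1870) = 7.534; z_{0.1} = -1.282, z_{0.95} = 1.645.
σ = (7.534 − 4.468)/(1.645 − (-1.282)) = 1.048.
μ = 4.468 − (-1.282)·1.048 = 5.811.
CV = √(exp(σ²)−1) = √(exp(1.0973)−1) = 1.413.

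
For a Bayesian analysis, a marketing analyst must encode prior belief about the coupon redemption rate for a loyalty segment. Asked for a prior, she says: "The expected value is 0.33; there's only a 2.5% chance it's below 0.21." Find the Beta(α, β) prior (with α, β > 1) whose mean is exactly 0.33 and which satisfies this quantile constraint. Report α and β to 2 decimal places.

With mean 0.33 fixed, write α = 0.33s, β = 0.67s where s = α+β.
Need P(θ < 0.21) = 0.025 under Beta(0.33s, 0.67s). Normal approximation: (q−m)/√(m(1−m)/s) ≈ z_{0.025} = -1.96, so s ≈ 0.33·0.67·(-1.96)²/(0.21−0.33)² = 59.0.
At s = 59.0: P(θ<0.21) ≈ 0.018. Adjusting to match 0.025 gives s ≈ 51.77.
So α = 0.33·51.77 ≈ 17.08, β = 0.67·51.77 ≈ 34.69.

α ≈ 17.08, β ≈ 34.69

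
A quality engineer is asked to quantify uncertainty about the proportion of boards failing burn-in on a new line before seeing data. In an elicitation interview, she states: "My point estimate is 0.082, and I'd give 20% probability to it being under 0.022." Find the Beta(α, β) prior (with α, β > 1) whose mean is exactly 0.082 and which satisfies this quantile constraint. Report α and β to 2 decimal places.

α ≈ 1.10, β ≈ 12.35

With mean 0.082 fixed, write α = 0.082s, β = 0.918s where s = α+β.
Need P(θ < 0.022) = 0.2 under Beta(0.082s, 0.918s). Normal approximation: (q−m)/√(m(1−m)/s) ≈ z_{0.2} = -0.842, so s ≈ 0.082·0.918·(-0.842)²/(0.022−0.082)² = 14.8.
At s = 14.8: P(θ<0.022) ≈ 0.181. Adjusting to match 0.2 gives s ≈ 13.45.
So α = 0.082·13.45 ≈ 1.10, β = 0.918·13.45 ≈ 12.35.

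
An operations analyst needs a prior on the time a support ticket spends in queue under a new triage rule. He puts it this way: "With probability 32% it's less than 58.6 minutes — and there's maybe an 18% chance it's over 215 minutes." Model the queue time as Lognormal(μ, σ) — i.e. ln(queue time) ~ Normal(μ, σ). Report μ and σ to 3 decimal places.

μ ≈ 4.510, σ ≈ 0.940

If T ~ Lognormal(μ,σ) then ln T ~ Normal(μ,σ), so the p-quantile of ln T is μ + z_p·σ.
ln(58.6) = 4.071 and ln(215) = 5.371; z_{0.32} = -0.4677, z_{0.82} = 0.9154.
σ = (5.371 − 4.071)/(0.9154 − (-0.4677)) = 0.940.
μ = 4.071 − (-0.4677)·0.940 = 4.510.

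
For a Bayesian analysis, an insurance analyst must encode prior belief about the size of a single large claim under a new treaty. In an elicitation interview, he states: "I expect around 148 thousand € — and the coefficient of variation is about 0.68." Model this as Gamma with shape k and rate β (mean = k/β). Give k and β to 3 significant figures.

k ≈ 2.16, β ≈ 0.0146

For Gamma(k, rate β): mean = k/β, variance = k/β², so CV = 1/√k.
CV = 0.68, hence k = 1/CV² = 2.16.
Then β = k/mean = 2.16/148 = 0.0146.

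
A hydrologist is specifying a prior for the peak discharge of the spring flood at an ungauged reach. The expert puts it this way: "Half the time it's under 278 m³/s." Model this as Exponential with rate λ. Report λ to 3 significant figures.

λ ≈ 0.00249

Exponential median = ln 2 / λ, so λ = ln 2 / 278.0 = 0.00249.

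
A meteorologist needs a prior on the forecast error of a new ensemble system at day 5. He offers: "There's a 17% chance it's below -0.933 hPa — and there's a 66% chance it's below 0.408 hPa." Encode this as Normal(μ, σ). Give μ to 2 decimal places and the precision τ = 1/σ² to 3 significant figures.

μ = 0.00, τ = 1.04

The p-quantile of Normal(μ,σ) is μ + z_p·σ, with z_{0.17} = -0.9542 and z_{0.66} = 0.4125.
Eliminate σ: μ = (z₂·x₁ − z₁·x₂)/(z₂ − z₁) = (0.4125·-0.933 − (-0.9542)·0.408)/1.367 = 0.00.
Then σ = (x₂ − x₁)/(z₂ − z₁) = (0.408 − -0.933)/1.367 = 0.98.
Precision τ = 1/σ² = 1/0.9812² = 1.04.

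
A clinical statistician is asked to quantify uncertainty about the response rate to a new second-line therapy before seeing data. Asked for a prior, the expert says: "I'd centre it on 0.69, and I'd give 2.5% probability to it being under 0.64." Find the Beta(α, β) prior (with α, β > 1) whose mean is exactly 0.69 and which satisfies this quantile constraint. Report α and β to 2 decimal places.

α ≈ 235.59, β ≈ 105.85

With mean 0.69 fixed, write α = 0.69s, β = 0.31s where s = α+β.
Need P(θ < 0.64) = 0.025 under Beta(0.69s, 0.31s). Normal approximation: (q−m)/√(m(1−m)/s) ≈ z_{0.025} = -1.96, so s ≈ 0.69·0.31·(-1.96)²/(0.64−0.69)² = 328.7.
At s = 328.7: P(θ<0.64) ≈ 0.027. Adjusting to match 0.025 gives s ≈ 341.44.
So α = 0.69·341.44 ≈ 235.59, β = 0.31·341.44 ≈ 105.85.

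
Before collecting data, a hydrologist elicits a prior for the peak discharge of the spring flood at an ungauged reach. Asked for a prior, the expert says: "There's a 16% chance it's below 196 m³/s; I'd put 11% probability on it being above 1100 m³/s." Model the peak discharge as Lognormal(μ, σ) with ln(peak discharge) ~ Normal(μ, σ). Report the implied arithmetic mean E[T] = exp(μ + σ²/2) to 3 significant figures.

E[T] ≈ 574 m³/s

If T ~ Lognormal(μ,σ) then ln T ~ Normal(μ,σ), so the p-quantile of ln T is μ + z_p·σ.
ln(196) = 5.278 and ln(1100) = 7.003; z_{0.16} = -0.9945, z_{0.89} = 1.227.
σ = (7.003 − 5.278)/(1.227 − (-0.9945)) = 0.777.
μ = 5.278 − (-0.9945)·0.777 = 6.050.
E[T] = exp(μ + σ²/2) = exp(6.050 + 0.3016) = 574 m³/s.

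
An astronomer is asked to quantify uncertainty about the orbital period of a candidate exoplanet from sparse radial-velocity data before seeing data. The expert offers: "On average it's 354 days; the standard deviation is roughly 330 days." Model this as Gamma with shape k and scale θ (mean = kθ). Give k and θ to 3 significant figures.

For Gamma(k, scale θ): mean = kθ, variance = kθ², so CV = 1/√k.
CV = SD/mean = 330/354 = 0.9322, hence k = 1/CV² = 1.15.
Then θ = mean/k = 354/1.15 = 308.

k ≈ 1.15, θ ≈ 308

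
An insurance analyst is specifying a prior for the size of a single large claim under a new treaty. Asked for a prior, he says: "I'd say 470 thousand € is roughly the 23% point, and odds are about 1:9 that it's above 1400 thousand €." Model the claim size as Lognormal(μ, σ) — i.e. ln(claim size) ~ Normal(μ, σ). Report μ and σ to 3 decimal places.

If T ~ Lognormal(μ,σ) then ln T ~ Normal(μ,σ), so the p-quantile of ln T is μ + z_p·σ.
ln(470) = 6.153 and ln(1400) = 7.244; z_{0.23} = -0.7388, z_{0.9} = 1.282.
σ = (7.244 − 6.153)/(1.282 − (-0.7388)) = 0.540.
μ = 6.153 − (-0.7388)·0.540 = 6.552.

μ ≈ 6.552, σ ≈ 0.540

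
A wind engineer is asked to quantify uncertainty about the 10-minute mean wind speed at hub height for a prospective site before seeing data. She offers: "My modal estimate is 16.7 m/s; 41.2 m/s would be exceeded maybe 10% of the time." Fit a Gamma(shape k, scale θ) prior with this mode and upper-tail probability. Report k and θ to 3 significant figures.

k ≈ 3.36, θ ≈ 7.09

Gamma(k,θ) with k>1 has mode (k−1)θ, so θ = 16.7/(k−1).
Need P(X < 41.2) = 0.9 with θ tied to k this way. Start at k = 2, θ = 16.7: P(X<41.2) ≈ 0.706.
Too low — raise k to concentrate. Iterating converges to k ≈ 3.36.
Then θ = 16.7/(3.36−1) ≈ 7.09.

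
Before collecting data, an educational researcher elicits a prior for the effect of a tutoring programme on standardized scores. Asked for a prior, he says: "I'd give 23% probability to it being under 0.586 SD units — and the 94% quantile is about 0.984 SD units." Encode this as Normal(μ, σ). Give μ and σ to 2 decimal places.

μ = 0.71, σ = 0.17

For Normal(μ,σ), the p-quantile is μ + z_p·σ. Here z_{0.23} = -0.7388, z_{0.94} = 1.555.
So 0.586 = μ − 0.7388σ and 0.984 = μ + 1.555σ.
Subtracting: σ = (0.984 − 0.586)/(1.555 − (-0.7388)) = 0.17.
Then μ = 0.586 − (-0.7388)·0.17 = 0.71.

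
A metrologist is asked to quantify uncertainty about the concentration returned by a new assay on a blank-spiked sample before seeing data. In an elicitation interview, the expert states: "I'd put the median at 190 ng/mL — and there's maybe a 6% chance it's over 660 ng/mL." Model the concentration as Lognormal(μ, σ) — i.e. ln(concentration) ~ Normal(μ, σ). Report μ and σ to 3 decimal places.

If T ~ Lognormal(μ,σ) then ln T ~ Normal(μ,σ), so the p-quantile of ln T is μ + z_p·σ.
ln(190) = 5.247 and ln(660) = 6.492; z_{0.5} = 0, z_{0.94} = 1.555.
σ = (6.492 − 5.247)/(1.555 − (0)) = 0.801.
μ = 5.247 − (0)·0.801 = 5.247.

μ ≈ 5.247, σ ≈ 0.801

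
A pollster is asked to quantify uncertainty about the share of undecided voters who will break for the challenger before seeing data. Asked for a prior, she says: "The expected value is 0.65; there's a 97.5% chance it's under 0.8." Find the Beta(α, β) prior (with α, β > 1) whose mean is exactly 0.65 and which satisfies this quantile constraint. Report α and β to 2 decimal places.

With mean 0.65 fixed, write α = 0.65s, β = 0.35s where s = α+β.
Need P(θ < 0.8) = 0.975 under Beta(0.65s, 0.35s). Normal approximation: (q−m)/√(m(1−m)/s) ≈ z_{0.975} = 1.96, so s ≈ 0.65·0.35·(1.96)²/(0.8−0.65)² = 38.8.
At s = 38.8: P(θ<0.8) ≈ 0.983. Adjusting to match 0.975 gives s ≈ 33.23.
So α = 0.65·33.23 ≈ 21.60, β = 0.35·33.23 ≈ 11.63.

α ≈ 21.60, β ≈ 11.63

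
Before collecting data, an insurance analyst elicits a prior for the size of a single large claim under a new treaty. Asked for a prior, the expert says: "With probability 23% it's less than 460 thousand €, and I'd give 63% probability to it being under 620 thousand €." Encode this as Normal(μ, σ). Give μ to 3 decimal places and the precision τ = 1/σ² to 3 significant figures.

μ = 570.410, τ = 4.48e-05

For Normal(μ,σ), the p-quantile is μ + z_p·σ. Here z_{0.23} = -0.7388, z_{0.63} = 0.3319.
So 460 = μ − 0.7388σ and 620 = μ + 0.3319σ.
Subtracting: σ = (620 − 460)/(0.3319 − (-0.7388)) = 149.435.
Then μ = 460 − (-0.7388)·149.435 = 570.410.
Precision τ = 1/σ² = 1/149.4² = 4.48e-05.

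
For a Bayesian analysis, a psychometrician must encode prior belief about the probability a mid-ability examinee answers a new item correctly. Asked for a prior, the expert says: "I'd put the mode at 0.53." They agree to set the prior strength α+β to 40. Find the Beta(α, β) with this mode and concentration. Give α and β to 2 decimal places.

α = 21.14, β = 18.86

For α,β > 1 the Beta mode is (α−1)/(α+β−2). With α+β = 40, the mode is (α−1)/38.
Set (α−1)/38 = 0.53 → α = 1 + 0.53·38 = 21.14.
β = 40 − α = 18.86.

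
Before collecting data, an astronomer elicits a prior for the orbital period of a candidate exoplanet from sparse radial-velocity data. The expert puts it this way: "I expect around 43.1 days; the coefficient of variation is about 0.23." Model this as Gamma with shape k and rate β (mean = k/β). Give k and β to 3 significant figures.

For Gamma(k, rate β): mean = k/β, variance = k/β², so CV = 1/√k.
CV = 0.23, hence k = 1/CV² = 18.9.
Then β = k/mean = 18.9/43.1 = 0.439.

k ≈ 18.9, β ≈ 0.439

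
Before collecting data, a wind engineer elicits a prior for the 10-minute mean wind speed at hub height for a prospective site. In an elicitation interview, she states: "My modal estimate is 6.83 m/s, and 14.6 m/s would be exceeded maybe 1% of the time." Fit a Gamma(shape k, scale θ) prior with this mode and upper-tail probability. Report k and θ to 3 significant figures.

Gamma(k,θ) with k>1 has mode (k−1)θ, so θ = 6.83/(k−1).
Need P(X < 14.6) = 0.99 with θ tied to k this way. Start at k = 2, θ = 6.83: P(X<14.6) ≈ 0.630.
Too low — raise k to concentrate. Iterating converges to k ≈ 9.4.
Then θ = 6.83/(9.4−1) ≈ 0.813.

k ≈ 9.4, θ ≈ 0.813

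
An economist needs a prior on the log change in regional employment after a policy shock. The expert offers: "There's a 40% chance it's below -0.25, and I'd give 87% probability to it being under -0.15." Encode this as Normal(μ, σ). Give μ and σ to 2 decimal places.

μ = -0.23, σ = 0.07

For Normal(μ,σ), the p-quantile is μ + z_p·σ. Here z_{0.4} = -0.2533, z_{0.87} = 1.126.
So -0.25 = μ − 0.2533σ and -0.15 = μ + 1.126σ.
Subtracting: σ = (-0.15 − -0.25)/(1.126 − (-0.2533)) = 0.07.
Then μ = -0.25 − (-0.2533)·0.07 = -0.23.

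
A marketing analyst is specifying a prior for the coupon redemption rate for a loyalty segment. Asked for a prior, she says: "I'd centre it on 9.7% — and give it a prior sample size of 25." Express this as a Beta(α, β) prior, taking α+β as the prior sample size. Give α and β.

Under the effective-sample-size interpretation, Beta(α, β) has prior mean α/(α+β) and prior sample size α+β.
So α+β = 25 and α/(α+β) = 0.097, giving α = 0.097·25 = 2.425 and β = 25 − 2.425 = 22.575.

α = 2.425, β = 22.575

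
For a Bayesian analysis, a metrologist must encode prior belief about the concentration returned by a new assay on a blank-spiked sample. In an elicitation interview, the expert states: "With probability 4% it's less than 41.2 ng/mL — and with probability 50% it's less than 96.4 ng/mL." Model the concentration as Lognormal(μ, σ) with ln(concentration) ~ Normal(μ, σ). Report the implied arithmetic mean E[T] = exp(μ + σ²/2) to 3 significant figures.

E[T] ≈ 108 ng/mL

If T ~ Lognormal(μ,σ) then ln T ~ Normal(μ,σ), so the p-quantile of ln T is μ + z_p·σ.
ln(41.2) = 3.718 and ln(96.4) = 4.569; z_{0.04} = -1.751, z_{0.5} = 0.
σ = (4.569 − 3.718)/(0 − (-1.751)) = 0.486.
μ = 3.718 − (-1.751)·0.486 = 4.569.
E[T] = exp(μ + σ²/2) = exp(4.569 + 0.1179) = 108 ng/mL.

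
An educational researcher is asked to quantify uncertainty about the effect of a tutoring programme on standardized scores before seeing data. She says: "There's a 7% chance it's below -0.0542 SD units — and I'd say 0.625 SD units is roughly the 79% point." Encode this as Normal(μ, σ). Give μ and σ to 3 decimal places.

μ = 0.385, σ = 0.298

For Normal(μ,σ), the p-quantile is μ + z_p·σ. Here z_{0.07} = -1.476, z_{0.79} = 0.8064.
So -0.0542 = μ − 1.476σ and 0.625 = μ + 0.8064σ.
Subtracting: σ = (0.625 − -0.0542)/(0.8064 − (-1.476)) = 0.298.
Then μ = -0.0542 − (-1.476)·0.298 = 0.385.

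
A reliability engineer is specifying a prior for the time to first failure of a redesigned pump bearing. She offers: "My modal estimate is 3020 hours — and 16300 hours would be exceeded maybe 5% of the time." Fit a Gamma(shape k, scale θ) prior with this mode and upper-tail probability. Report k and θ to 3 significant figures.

Gamma(k,θ) with k>1 has mode (k−1)θ, so θ = 3020/(k−1).
Need P(X < 16300) = 0.95 with θ tied to k this way. Start at k = 2, θ = 3020: P(X<16300) ≈ 0.971.
Too high — lower k to spread out. Iterating converges to k ≈ 1.83.
Then θ = 3020/(1.83−1) ≈ 3660.

k ≈ 1.83, θ ≈ 3660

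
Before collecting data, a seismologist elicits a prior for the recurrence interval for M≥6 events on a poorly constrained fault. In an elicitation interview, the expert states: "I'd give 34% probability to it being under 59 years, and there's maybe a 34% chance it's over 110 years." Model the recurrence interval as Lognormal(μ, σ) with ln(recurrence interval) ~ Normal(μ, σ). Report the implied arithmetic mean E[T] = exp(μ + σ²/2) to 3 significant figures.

If T ~ Lognormal(μ,σ) then ln T ~ Normal(μ,σ), so the p-quantile of ln T is μ + z_p·σ.
ln(59) = 4.078 and ln(110) = 4.7; z_{0.34} = -0.4125, z_{0.66} = 0.4125.
σ = (4.7 − 4.078)/(0.4125 − (-0.4125)) = 0.755.
μ = 4.078 − (-0.4125)·0.755 = 4.389.
E[T] = exp(μ + σ²/2) = exp(4.389 + 0.2851) = 107 years.

E[T] ≈ 107 years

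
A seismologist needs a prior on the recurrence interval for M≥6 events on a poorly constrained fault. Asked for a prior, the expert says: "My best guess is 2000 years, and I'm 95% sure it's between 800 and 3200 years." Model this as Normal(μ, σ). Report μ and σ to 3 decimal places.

μ = 2000.000, σ = 612.256

A symmetric 95% interval runs μ ± z·σ with z = 1.96.
Half-width = 1200, so σ = 1200/1.96 = 612.256.
μ is the stated best guess, 2000.000.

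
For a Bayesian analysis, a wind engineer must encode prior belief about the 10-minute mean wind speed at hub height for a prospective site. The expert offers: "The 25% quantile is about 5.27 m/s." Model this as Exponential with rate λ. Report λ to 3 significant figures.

P(T < 5.27) = 1 − e^(−λ·5.27) = 0.25, so λ = −ln(1−0.25)/5.27 = −ln(0.75)/5.27 = 0.0546.

λ ≈ 0.0546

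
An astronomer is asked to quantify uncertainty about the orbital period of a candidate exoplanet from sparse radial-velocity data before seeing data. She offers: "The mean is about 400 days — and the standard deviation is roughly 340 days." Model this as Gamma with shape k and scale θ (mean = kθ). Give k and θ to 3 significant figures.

For Gamma(k, scale θ): mean = kθ, variance = kθ², so CV = 1/√k.
CV = SD/mean = 340/400 = 0.85, hence k = 1/CV² = 1.38.
Then θ = mean/k = 400/1.38 = 289.

k ≈ 1.38, θ ≈ 289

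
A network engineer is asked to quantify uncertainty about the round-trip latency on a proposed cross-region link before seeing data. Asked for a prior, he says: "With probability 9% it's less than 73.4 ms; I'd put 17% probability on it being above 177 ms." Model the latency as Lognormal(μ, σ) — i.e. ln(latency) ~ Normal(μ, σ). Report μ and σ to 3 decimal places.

μ ≈ 4.810, σ ≈ 0.384

If T ~ Lognormal(μ,σ) then ln T ~ Normal(μ,σ), so the p-quantile of ln T is μ + z_p·σ.
ln(73.4) = 4.296 and ln(177) = 5.176; z_{0.09} = -1.341, z_{0.83} = 0.9542.
σ = (5.176 − 4.296)/(0.9542 − (-1.341)) = 0.384.
μ = 4.296 − (-1.341)·0.384 = 4.810.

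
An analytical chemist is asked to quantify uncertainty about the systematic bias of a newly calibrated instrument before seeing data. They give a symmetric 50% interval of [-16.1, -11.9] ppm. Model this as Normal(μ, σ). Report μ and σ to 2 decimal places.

μ = -14.00, σ = 3.11

A symmetric 50% interval runs μ ± z·σ with z = 0.6745.
Half-width = 2.1, so σ = 2.1/0.6745 = 3.11.
μ is the interval midpoint, -14.00.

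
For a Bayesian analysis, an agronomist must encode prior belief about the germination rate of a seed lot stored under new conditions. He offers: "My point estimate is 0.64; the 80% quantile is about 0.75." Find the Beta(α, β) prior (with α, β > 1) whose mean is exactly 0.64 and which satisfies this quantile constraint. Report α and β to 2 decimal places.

α ≈ 8.92, β ≈ 5.02

With mean 0.64 fixed, write α = 0.64s, β = 0.36s where s = α+β.
Need P(θ < 0.75) = 0.8 under Beta(0.64s, 0.36s). Normal approximation: (q−m)/√(m(1−m)/s) ≈ z_{0.8} = 0.842, so s ≈ 0.64·0.36·(0.842)²/(0.75−0.64)² = 13.5.
At s = 13.5: P(θ<0.75) ≈ 0.796. Adjusting to match 0.8 gives s ≈ 13.93.
So α = 0.64·13.93 ≈ 8.92, β = 0.36·13.93 ≈ 5.02.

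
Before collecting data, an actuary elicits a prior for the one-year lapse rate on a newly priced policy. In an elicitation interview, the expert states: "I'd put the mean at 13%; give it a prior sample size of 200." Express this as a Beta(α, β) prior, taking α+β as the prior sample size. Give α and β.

α = 26, β = 174

Under the effective-sample-size interpretation, Beta(α, β) has prior mean α/(α+β) and prior sample size α+β.
So α+β = 200 and α/(α+β) = 0.13, giving α = 0.13·200 = 26 and β = 200 − 26 = 174.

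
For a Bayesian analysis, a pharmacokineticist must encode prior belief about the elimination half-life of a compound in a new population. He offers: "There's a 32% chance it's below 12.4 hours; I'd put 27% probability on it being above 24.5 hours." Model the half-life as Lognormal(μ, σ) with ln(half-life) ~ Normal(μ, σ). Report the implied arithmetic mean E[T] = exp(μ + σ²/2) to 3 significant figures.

If T ~ Lognormal(μ,σ) then ln T ~ Normal(μ,σ), so the p-quantile of ln T is μ + z_p·σ.
ln(12.4) = 2.518 and ln(24.5) = 3.199; z_{0.32} = -0.4677, z_{0.73} = 0.6128.
σ = (3.199 − 2.518)/(0.6128 − (-0.4677)) = 0.630.
μ = 2.518 − (-0.4677)·0.630 = 2.812.
E[T] = exp(μ + σ²/2) = exp(2.812 + 0.1986) = 20.3 hours.

E[T] ≈ 20.3 hours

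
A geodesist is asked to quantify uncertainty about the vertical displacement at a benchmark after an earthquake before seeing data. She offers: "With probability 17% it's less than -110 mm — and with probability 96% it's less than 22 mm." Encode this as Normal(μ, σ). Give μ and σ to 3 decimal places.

μ = -63.436, σ = 48.801

For Normal(μ,σ), the p-quantile is μ + z_p·σ. Here z_{0.17} = -0.9542, z_{0.96} = 1.751.
So -110 = μ − 0.9542σ and 22 = μ + 1.751σ.
Subtracting: σ = (22 − -110)/(1.751 − (-0.9542)) = 48.801.
Then μ = -110 − (-0.9542)·48.801 = -63.436.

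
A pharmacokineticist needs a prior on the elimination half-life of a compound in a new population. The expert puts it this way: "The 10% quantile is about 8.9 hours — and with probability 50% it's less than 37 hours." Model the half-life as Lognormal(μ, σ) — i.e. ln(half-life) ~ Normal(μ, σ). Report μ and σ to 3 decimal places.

μ ≈ 3.611, σ ≈ 1.112

If T ~ Lognormal(μ,σ) then ln T ~ Normal(μ,σ), so the p-quantile of ln T is μ + z_p·σ.
ln(8.9) = 2.186 and ln(37) = 3.611; z_{0.1} = -1.282, z_{0.5} = 0.
σ = (3.611 − 2.186)/(0 − (-1.282)) = 1.112.
μ = 2.186 − (-1.282)·1.112 = 3.611.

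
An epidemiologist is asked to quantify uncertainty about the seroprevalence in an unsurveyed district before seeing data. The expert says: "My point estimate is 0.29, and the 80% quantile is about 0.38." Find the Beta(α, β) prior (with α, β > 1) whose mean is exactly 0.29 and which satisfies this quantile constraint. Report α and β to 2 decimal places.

With mean 0.29 fixed, write α = 0.29s, β = 0.71s where s = α+β.
Need P(θ < 0.38) = 0.8 under Beta(0.29s, 0.71s). Normal approximation: (q−m)/√(m(1−m)/s) ≈ z_{0.8} = 0.842, so s ≈ 0.29·0.71·(0.842)²/(0.38−0.29)² = 18.0.
At s = 18.0: P(θ<0.38) ≈ 0.806. Adjusting to match 0.8 gives s ≈ 16.98.
So α = 0.29·16.98 ≈ 4.92, β = 0.71·16.98 ≈ 12.05.

α ≈ 4.92, β ≈ 12.05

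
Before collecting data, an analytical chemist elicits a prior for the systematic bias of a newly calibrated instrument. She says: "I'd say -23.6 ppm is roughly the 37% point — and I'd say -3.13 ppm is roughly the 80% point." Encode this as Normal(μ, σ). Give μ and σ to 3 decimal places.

For Normal(μ,σ), the p-quantile is μ + z_p·σ. Here z_{0.37} = -0.3319, z_{0.8} = 0.8416.
So -23.6 = μ − 0.3319σ and -3.13 = μ + 0.8416σ.
Subtracting: σ = (-3.13 − -23.6)/(0.8416 − (-0.3319)) = 17.444.
Then μ = -23.6 − (-0.3319)·17.444 = -17.811.

μ = -17.811, σ = 17.444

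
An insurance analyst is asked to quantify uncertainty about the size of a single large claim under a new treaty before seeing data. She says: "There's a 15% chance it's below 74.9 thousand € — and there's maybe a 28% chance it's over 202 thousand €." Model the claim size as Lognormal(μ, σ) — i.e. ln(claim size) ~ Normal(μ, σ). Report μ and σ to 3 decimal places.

If T ~ Lognormal(μ,σ) then ln T ~ Normal(μ,σ), so the p-quantile of ln T is μ + z_p·σ.
ln(74.9) = 4.316 and ln(202) = 5.308; z_{0.15} = -1.036, z_{0.72} = 0.5828.
σ = (5.308 − 4.316)/(0.5828 − (-1.036)) = 0.613.
μ = 4.316 − (-1.036)·0.613 = 4.951.

μ ≈ 4.951, σ ≈ 0.613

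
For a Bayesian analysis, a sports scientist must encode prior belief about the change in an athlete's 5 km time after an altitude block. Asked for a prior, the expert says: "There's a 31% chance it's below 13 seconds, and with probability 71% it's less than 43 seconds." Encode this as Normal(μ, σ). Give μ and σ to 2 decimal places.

μ = 27.18, σ = 28.59

The p-quantile of Normal(μ,σ) is μ + z_p·σ, with z_{0.31} = -0.4959 and z_{0.71} = 0.5534.
Eliminate σ: μ = (z₂·x₁ − z₁·x₂)/(z₂ − z₁) = (0.5534·13 − (-0.4959)·43)/1.049 = 27.18.
Then σ = (x₂ − x₁)/(z₂ − z₁) = (43 − 13)/1.049 = 28.59.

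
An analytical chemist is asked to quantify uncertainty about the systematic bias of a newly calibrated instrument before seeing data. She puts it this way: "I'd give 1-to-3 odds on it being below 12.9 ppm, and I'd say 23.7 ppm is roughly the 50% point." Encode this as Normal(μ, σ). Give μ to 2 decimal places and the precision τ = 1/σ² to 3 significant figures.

For Normal(μ,σ), the p-quantile is μ + z_p·σ. Here z_{0.25} = -0.6745, z_{0.5} = 0.
So 12.9 = μ − 0.6745σ and 23.7 = μ + 0σ.
Subtracting: σ = (23.7 − 12.9)/(0 − (-0.6745)) = 16.01.
Then μ = 12.9 − (-0.6745)·16.01 = 23.70.
Precision τ = 1/σ² = 1/16.01² = 0.0039.

μ = 23.70, τ = 0.0039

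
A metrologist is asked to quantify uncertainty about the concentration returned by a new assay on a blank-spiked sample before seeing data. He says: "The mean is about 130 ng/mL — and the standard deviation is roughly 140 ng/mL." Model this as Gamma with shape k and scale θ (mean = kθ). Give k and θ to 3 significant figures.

For Gamma(k, scale θ): mean = kθ, variance = kθ², so CV = 1/√k.
CV = SD/mean = 140/130 = 1.077, hence k = 1/CV² = 0.862.
Then θ = mean/k = 130/0.862 = 151.

k ≈ 0.862, θ ≈ 151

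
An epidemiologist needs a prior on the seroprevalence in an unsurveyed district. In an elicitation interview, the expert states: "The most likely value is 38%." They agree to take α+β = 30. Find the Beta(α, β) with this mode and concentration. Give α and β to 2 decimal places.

α = 11.64, β = 18.36

For α,β > 1 the Beta mode is (α−1)/(α+β−2). With α+β = 30, the mode is (α−1)/28.
Set (α−1)/28 = 0.38 → α = 1 + 0.38·28 = 11.64.
β = 30 − α = 18.36.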